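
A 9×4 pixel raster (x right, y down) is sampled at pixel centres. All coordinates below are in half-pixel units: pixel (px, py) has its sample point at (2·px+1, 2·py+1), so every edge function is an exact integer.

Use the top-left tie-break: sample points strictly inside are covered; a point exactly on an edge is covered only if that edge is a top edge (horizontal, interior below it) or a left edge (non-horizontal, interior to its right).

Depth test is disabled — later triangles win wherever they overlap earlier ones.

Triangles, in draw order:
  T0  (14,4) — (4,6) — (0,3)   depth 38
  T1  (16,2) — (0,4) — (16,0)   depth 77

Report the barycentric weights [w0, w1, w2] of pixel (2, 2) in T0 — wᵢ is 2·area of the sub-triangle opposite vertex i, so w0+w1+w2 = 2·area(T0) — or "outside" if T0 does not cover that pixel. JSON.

T0:
  2·area = 38
  edge (14, 4)→(4, 6): d=(-10,2) right/bottom  bias=-1
  edge (4, 6)→(0, 3): d=(-4,-3) top-left  bias=+0
  edge (0, 3)→(14, 4): d=(14,1) right/bottom  bias=-1
    (1,2)@(3, 5): e=[12,1,25] → X
    (2,2)@(5, 5): e=[8,7,23] → X
    (3,2)@(7, 5): e=[4,13,21] → X
    (4,2)@(9, 5): e=[0,19,19] → .  [on edge]
    (1,3)@(3, 7): e=[-8,-7,53] → .
    (2,3)@(5, 7): e=[-12,-1,51] → .
    (3,3)@(7, 7): e=[-16,5,49] → .
  covered (3 px):
    . . . . . . . . .
    . . . . . . . . .
    . X X X . . . . .
    . . . . . . . . .
T1:
  2·area = 32
  edge (16, 2)→(0, 4): d=(-16,2) right/bottom  bias=-1
  edge (0, 4)→(16, 0): d=(16,-4) top-left  bias=+0
  edge (16, 0)→(16, 2): d=(0,2) right/bottom  bias=-1
    (6,0)@(13, 1): e=[22,4,6] → X
    (7,0)@(15, 1): e=[18,12,2] → X
    (8,0)@(17, 1): e=[14,20,-2] → .
    (2,1)@(5, 3): e=[6,4,22] → X
    (3,1)@(7, 3): e=[2,12,18] → X
    (4,1)@(9, 3): e=[-2,20,14] → .
    (6,1)@(13, 3): e=[-10,36,6] → .
    (7,1)@(15, 3): e=[-14,44,2] → .
    (2,2)@(5, 5): e=[-26,36,22] → .
    (3,2)@(7, 5): e=[-30,44,18] → .
  covered (4 px):
    . . . . . . X X .
    . . X X . . . . .
    . . . . . . . . .
    . . . . . . . . .

Result: [7,23,8]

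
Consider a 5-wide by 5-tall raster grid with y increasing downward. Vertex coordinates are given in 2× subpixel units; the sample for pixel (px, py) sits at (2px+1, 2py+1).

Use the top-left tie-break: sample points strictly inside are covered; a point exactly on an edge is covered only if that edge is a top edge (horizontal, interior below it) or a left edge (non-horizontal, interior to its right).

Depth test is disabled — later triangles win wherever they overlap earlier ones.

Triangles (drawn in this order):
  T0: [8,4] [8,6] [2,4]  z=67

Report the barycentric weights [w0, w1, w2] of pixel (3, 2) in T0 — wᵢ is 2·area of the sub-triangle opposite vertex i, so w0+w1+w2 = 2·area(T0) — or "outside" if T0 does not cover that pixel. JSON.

T0:
  2·area = 12
  edge (8, 4)→(8, 6): d=(0,2) right/bottom  bias=-1
  edge (8, 6)→(2, 4): d=(-6,-2) top-left  bias=+0
  edge (2, 4)→(8, 4): d=(6,0) top-left  bias=+0
    (2,2)@(5, 5): e=[6,0,6] → #  [on edge]
    (3,2)@(7, 5): e=[2,4,6] → #
    (4,2)@(9, 5): e=[-2,8,6] → ·
    (2,3)@(5, 7): e=[6,-12,18] → ·
    (3,3)@(7, 7): e=[2,-8,18] → ·
  covered (2 px):
    · · · · ·
    · · · · ·
    · · # # ·
    · · · · ·
    · · · · ·

Answer: [4,6,2]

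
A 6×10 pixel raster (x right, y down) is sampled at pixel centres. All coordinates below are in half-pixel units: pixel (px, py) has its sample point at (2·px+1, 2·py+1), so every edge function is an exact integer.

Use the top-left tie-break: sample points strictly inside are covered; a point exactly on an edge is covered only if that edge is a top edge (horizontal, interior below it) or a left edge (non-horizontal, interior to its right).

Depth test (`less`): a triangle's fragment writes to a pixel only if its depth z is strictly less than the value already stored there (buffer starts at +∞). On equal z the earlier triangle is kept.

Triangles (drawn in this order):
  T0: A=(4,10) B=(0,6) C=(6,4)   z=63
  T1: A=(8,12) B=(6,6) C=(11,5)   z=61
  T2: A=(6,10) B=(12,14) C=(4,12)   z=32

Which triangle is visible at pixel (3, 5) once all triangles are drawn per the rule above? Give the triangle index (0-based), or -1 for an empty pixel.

T0:
  2·area = 32
  edge (4, 10)→(0, 6): d=(-4,-4) top-left  bias=+0
  edge (0, 6)→(6, 4): d=(6,-2) top-left  bias=+0
  edge (6, 4)→(4, 10): d=(-2,6) right/bottom  bias=-1
    (3,0)@(7, 1): e=[48,-16,0] → ·  [on edge]
    (4,1)@(9, 3): e=[48,0,-16] → ·  [on edge]
    (1,2)@(3, 5): e=[16,0,16] → #  [on edge]
    (2,2)@(5, 5): e=[24,4,4] → #
    (3,2)@(7, 5): e=[32,8,-8] → ·
    (0,3)@(1, 7): e=[0,8,24] → #  [on edge]
    (2,3)@(5, 7): e=[16,16,0] → ·  [on edge]
    (0,4)@(1, 9): e=[-8,20,20] → ·
    (1,4)@(3, 9): e=[0,24,8] → #  [on edge]
    (2,4)@(5, 9): e=[8,28,-4] → ·
    (1,5)@(3, 11): e=[-8,36,4] → ·
    (2,5)@(5, 11): e=[0,40,-8] → ·  [on edge]
    (1,6)@(3, 13): e=[-16,48,0] → ·  [on edge]
    (3,6)@(7, 13): e=[0,56,-24] → ·  [on edge]
    (4,7)@(9, 15): e=[0,72,-40] → ·  [on edge]
    (5,8)@(11, 17): e=[0,88,-56] → ·  [on edge]
    (0,9)@(1, 19): e=[-48,80,0] → ·  [on edge]
  covered (5 px):
    · · · · · ·
    · · · · · ·
    · # # · · ·
    # # · · · ·
    · # · · · ·
    · · · · · ·
    · · · · · ·
    · · · · · ·
    · · · · · ·
    · · · · · ·
T1:
  2·area = 32
  edge (8, 12)→(6, 6): d=(-2,-6) top-left  bias=+0
  edge (6, 6)→(11, 5): d=(5,-1) top-left  bias=+0
  edge (11, 5)→(8, 12): d=(-3,7) right/bottom  bias=-1
    (2,1)@(5, 3): e=[0,-16,48] → ·  [on edge]
    (5,2)@(11, 5): e=[32,0,0] → ·  [on edge]
    (0,3)@(1, 7): e=[-32,0,64] → ·  [on edge]
    (3,3)@(7, 7): e=[4,6,22] → #
    (4,3)@(9, 7): e=[16,8,8] → #
    (5,3)@(11, 7): e=[28,10,-6] → ·
    (3,4)@(7, 9): e=[0,16,16] → #  [on edge]
    (5,4)@(11, 9): e=[24,20,-12] → ·
    (3,5)@(7, 11): e=[-4,26,10] → ·
    (4,5)@(9, 11): e=[8,28,-4] → ·
    (4,7)@(9, 15): e=[0,48,-16] → ·  [on edge]
    (2,9)@(5, 19): e=[-32,64,0] → ·  [on edge]
  covered (4 px):
    · · · · · ·
    · · · · · ·
    · · · · · ·
    · · · # # ·
    · · · # # ·
    · · · · · ·
    · · · · · ·
    · · · · · ·
    · · · · · ·
    · · · · · ·
T2:
  2·area = 20
  edge (6, 10)→(12, 14): d=(6,4) right/bottom  bias=-1
  edge (12, 14)→(4, 12): d=(-8,-2) top-left  bias=+0
  edge (4, 12)→(6, 10): d=(2,-2) top-left  bias=+0
    (5,2)@(11, 5): e=[-50,70,0] → ·  [on edge]
    (4,3)@(9, 7): e=[-30,50,0] → ·  [on edge]
    (3,4)@(7, 9): e=[-10,30,0] → ·  [on edge]
    (2,5)@(5, 11): e=[10,10,0] → #  [on edge]
    (3,5)@(7, 11): e=[2,14,4] → #
    (4,5)@(9, 11): e=[-6,18,8] → ·
    (1,6)@(3, 13): e=[30,-10,0] → ·  [on edge]
    (2,6)@(5, 13): e=[22,-6,4] → ·
    (3,6)@(7, 13): e=[14,-2,8] → ·
    (4,6)@(9, 13): e=[6,2,12] → #
    (5,6)@(11, 13): e=[-2,6,16] → ·
    (0,7)@(1, 15): e=[50,-30,0] → ·  [on edge]
  covered (3 px):
    · · · · · ·
    · · · · · ·
    · · · · · ·
    · · · · · ·
    · · · · · ·
    · · # # · ·
    · · · · # ·
    · · · · · ·
    · · · · · ·
    · · · · · ·

Z-buffer (winner per pixel, '.' = empty):
  . . . . . .
  . . . . . .
  . 0 0 . . .
  0 0 . 1 1 .
  . 0 . 1 1 .
  . . 2 2 . .
  . . . . 2 .
  . . . . . .
  . . . . . .
  . . . . . .

Final: 2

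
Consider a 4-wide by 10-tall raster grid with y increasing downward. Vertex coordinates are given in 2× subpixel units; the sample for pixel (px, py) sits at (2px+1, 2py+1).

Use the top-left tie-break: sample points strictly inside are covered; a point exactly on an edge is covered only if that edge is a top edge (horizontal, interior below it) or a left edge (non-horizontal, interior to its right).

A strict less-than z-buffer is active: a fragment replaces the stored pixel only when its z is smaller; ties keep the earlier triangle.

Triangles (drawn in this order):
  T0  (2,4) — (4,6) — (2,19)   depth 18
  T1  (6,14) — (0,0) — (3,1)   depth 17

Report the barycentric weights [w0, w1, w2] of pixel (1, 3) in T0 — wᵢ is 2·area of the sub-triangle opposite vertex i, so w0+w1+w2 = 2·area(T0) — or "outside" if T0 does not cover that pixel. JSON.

T0:
  2·area = 30
  edge (2, 4)→(4, 6): d=(2,2) right/bottom  bias=-1
  edge (4, 6)→(2, 19): d=(-2,13) right/bottom  bias=-1
  edge (2, 19)→(2, 4): d=(0,-15) top-left  bias=+0
    (0,1)@(1, 3): e=[0,45,-15] → ·  [on edge]
    (1,2)@(3, 5): e=[0,15,15] → ·  [on edge]
    (1,3)@(3, 7): e=[4,11,15] → #
    (2,3)@(5, 7): e=[0,-15,45] → ·  [on edge]
    (1,4)@(3, 9): e=[8,7,15] → #
    (2,4)@(5, 9): e=[4,-19,45] → ·
    (3,4)@(7, 9): e=[0,-45,75] → ·  [on edge]
    (1,5)@(3, 11): e=[12,3,15] → #
    (2,5)@(5, 11): e=[8,-23,45] → ·
    (1,6)@(3, 13): e=[16,-1,15] → ·
  covered (3 px):
    · · · ·
    · · · ·
    · · · ·
    · # · ·
    · # · ·
    · # · ·
    · · · ·
    · · · ·
    · · · ·
    · · · ·
T1:
  2·area = 36
  edge (6, 14)→(0, 0): d=(-6,-14) top-left  bias=+0
  edge (0, 0)→(3, 1): d=(3,1) right/bottom  bias=-1
  edge (3, 1)→(6, 14): d=(3,13) right/bottom  bias=-1
    (0,0)@(1, 1): e=[8,2,26] → #
    (1,0)@(3, 1): e=[36,0,0] → ·  [on edge]
    (0,1)@(1, 3): e=[-4,8,32] → ·
    (1,1)@(3, 3): e=[24,6,6] → #
    (2,1)@(5, 3): e=[52,4,-20] → ·
    (1,2)@(3, 5): e=[12,12,12] → #
    (2,2)@(5, 5): e=[40,10,-14] → ·
    (1,3)@(3, 7): e=[0,18,18] → #  [on edge]
    (2,3)@(5, 7): e=[28,16,-8] → ·
    (1,4)@(3, 9): e=[-12,24,24] → ·
    (2,5)@(5, 11): e=[4,28,4] → #
    (3,5)@(7, 11): e=[32,26,-22] → ·
  covered (5 px):
    # · · ·
    · # · ·
    · # · ·
    · # · ·
    · · · ·
    · · # ·
    · · · ·
    · · · ·
    · · · ·
    · · · ·

Answer: [11,15,4]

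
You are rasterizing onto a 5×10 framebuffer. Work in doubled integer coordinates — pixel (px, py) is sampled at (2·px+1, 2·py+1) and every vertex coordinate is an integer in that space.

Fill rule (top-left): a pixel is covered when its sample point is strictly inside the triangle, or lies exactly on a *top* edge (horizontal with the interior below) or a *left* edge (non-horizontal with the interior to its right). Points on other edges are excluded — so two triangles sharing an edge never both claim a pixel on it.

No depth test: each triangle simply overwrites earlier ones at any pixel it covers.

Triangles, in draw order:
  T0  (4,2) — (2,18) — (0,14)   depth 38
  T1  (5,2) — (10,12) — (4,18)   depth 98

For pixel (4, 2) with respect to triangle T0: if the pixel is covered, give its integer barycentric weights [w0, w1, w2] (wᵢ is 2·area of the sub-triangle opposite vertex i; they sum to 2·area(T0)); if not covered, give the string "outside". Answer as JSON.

T0:
  2·area = 40
  edge (4, 2)→(2, 18): d=(-2,16) right/bottom  bias=-1
  edge (2, 18)→(0, 14): d=(-2,-4) top-left  bias=+0
  edge (0, 14)→(4, 2): d=(4,-12) top-left  bias=+0
    (1,2)@(3, 5): e=[10,30,0] → X  [on edge]
    (2,2)@(5, 5): e=[-22,38,24] → .
    (1,3)@(3, 7): e=[6,26,8] → X
    (2,3)@(5, 7): e=[-26,34,32] → .
    (1,4)@(3, 9): e=[2,22,16] → X
    (2,4)@(5, 9): e=[-30,30,40] → .
    (0,5)@(1, 11): e=[30,10,0] → X  [on edge]
    (1,5)@(3, 11): e=[-2,18,24] → .
    (0,6)@(1, 13): e=[26,6,8] → X
    (1,6)@(3, 13): e=[-6,14,32] → .
    (0,7)@(1, 15): e=[22,2,16] → X
    (1,7)@(3, 15): e=[-10,10,40] → .
  covered (6 px):
    . . . . .
    . . . . .
    . X . . .
    . X . . .
    . X . . .
    X . . . .
    X . . . .
    X . . . .
    . . . . .
    . . . . .
T1:
  2·area = 90
  edge (5, 2)→(10, 12): d=(5,10) right/bottom  bias=-1
  edge (10, 12)→(4, 18): d=(-6,6) right/bottom  bias=-1
  edge (4, 18)→(5, 2): d=(1,-16) top-left  bias=+0
    (2,1)@(5, 3): e=[5,84,1] → X
    (3,1)@(7, 3): e=[-15,72,33] → .
    (2,2)@(5, 5): e=[15,72,3] → X
    (3,2)@(7, 5): e=[-5,60,35] → .
    (2,3)@(5, 7): e=[25,60,5] → X
    (3,3)@(7, 7): e=[5,48,37] → X
    (4,3)@(9, 7): e=[-15,36,69] → .
    (2,4)@(5, 9): e=[35,48,7] → X
    (4,4)@(9, 9): e=[-5,24,71] → .
    (2,5)@(5, 11): e=[45,36,9] → X
    (4,5)@(9, 11): e=[5,12,73] → X
    (2,6)@(5, 13): e=[55,24,11] → X
    (4,6)@(9, 13): e=[15,0,75] → .  [on edge]
    (3,7)@(7, 15): e=[45,0,45] → .  [on edge]
    (2,8)@(5, 17): e=[75,0,15] → .  [on edge]
    (1,9)@(3, 19): e=[105,0,-15] → .  [on edge]
  covered (12 px):
    . . . . .
    . . X . .
    . . X . .
    . . X X .
    . . X X .
    . . X X X
    . . X X .
    . . X . .
    . . . . .
    . . . . .

Result: "outside"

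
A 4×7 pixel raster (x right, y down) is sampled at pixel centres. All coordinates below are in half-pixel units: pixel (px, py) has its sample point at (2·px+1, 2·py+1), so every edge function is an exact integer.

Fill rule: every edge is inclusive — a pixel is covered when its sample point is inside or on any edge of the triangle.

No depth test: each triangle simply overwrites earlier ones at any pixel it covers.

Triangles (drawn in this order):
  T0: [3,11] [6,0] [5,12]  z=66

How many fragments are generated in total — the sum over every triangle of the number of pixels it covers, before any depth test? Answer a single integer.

T0:
  2·area = 25
  edge (3, 11)→(6, 0): d=(3,-11) inclusive
  edge (6, 0)→(5, 12): d=(-1,12) inclusive
  edge (5, 12)→(3, 11): d=(-2,-1) inclusive
    (2,2)@(5, 5): e=[4,7,14] → #
    (3,2)@(7, 5): e=[26,-17,16] → ·
    (2,3)@(5, 7): e=[10,5,10] → #
    (3,3)@(7, 7): e=[32,-19,12] → ·
    (2,4)@(5, 9): e=[16,3,6] → #
    (3,4)@(7, 9): e=[38,-21,8] → ·
    (1,5)@(3, 11): e=[0,25,0] → #  [on edge]
    (3,5)@(7, 11): e=[44,-23,4] → ·
    (1,6)@(3, 13): e=[6,23,-4] → ·
    (2,6)@(5, 13): e=[28,-1,-2] → ·
    (3,6)@(7, 13): e=[50,-25,0] → ·  [on edge]
  covered (5 px):
    · · · ·
    · · · ·
    · · # ·
    · · # ·
    · · # ·
    · # # ·
    · · · ·

Answer: 5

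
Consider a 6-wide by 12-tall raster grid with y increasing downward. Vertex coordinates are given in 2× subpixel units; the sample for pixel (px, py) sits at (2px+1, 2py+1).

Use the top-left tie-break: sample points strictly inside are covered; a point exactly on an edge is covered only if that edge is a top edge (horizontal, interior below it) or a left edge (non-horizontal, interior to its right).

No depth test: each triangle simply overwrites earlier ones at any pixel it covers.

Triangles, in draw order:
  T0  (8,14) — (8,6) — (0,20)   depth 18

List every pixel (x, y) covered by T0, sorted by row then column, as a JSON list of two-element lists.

T0:
  2·area = 64  (B↔C swapped to make it positive)
  edge (8, 14)→(0, 20): d=(-8,6) right/bottom  bias=-1
  edge (0, 20)→(8, 6): d=(8,-14) top-left  bias=+0
  edge (8, 6)→(8, 14): d=(0,8) right/bottom  bias=-1
    (3,4)@(7, 9): e=[46,10,8] → X
    (4,4)@(9, 9): e=[34,38,-8] → .
    (3,5)@(7, 11): e=[30,26,8] → X
    (4,5)@(9, 11): e=[18,54,-8] → .
    (2,6)@(5, 13): e=[26,14,24] → X
    (4,6)@(9, 13): e=[2,70,-8] → .
    (1,7)@(3, 15): e=[22,2,40] → X
    (3,7)@(7, 15): e=[-2,58,8] → .
    (1,8)@(3, 17): e=[6,18,40] → X
    (2,8)@(5, 17): e=[-6,46,24] → .
    (0,9)@(1, 19): e=[2,6,56] → X
    (1,9)@(3, 19): e=[-10,34,40] → .
  covered (8 px):
    . . . . . .
    . . . . . .
    . . . . . .
    . . . . . .
    . . . X . .
    . . . X . .
    . . X X . .
    . X X . . .
    . X . . . .
    X . . . . .
    . . . . . .
    . . . . . .

Result: [[3,4],[3,5],[2,6],[3,6],[1,7],[2,7],[1,8],[0,9]]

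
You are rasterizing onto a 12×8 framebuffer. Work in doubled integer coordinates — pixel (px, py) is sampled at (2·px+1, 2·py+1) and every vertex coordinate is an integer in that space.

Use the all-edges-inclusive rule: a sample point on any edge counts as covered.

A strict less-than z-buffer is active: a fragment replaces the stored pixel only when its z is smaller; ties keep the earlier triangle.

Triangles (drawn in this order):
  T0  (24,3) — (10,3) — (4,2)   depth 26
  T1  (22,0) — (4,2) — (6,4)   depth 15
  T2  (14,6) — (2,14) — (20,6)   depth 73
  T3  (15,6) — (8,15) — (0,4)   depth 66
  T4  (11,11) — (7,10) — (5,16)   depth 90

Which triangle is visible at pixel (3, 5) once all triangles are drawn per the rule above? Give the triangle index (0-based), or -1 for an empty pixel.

T0:
  2·area = 14
  edge (24, 3)→(10, 3): d=(-14,0) inclusive
  edge (10, 3)→(4, 2): d=(-6,-1) inclusive
  edge (4, 2)→(24, 3): d=(20,1) inclusive
    (0,1)@(1, 3): e=[0,-9,23] → ·  [on edge]
    (1,1)@(3, 3): e=[0,-7,21] → ·  [on edge]
    (2,1)@(5, 3): e=[0,-5,19] → ·  [on edge]
    (3,1)@(7, 3): e=[0,-3,17] → ·  [on edge]
    (4,1)@(9, 3): e=[0,-1,15] → ·  [on edge]
    (5,1)@(11, 3): e=[0,1,13] → #  [on edge]
    (6,1)@(13, 3): e=[0,3,11] → #  [on edge]
    (7,1)@(15, 3): e=[0,5,9] → #  [on edge]
    (8,1)@(17, 3): e=[0,7,7] → #  [on edge]
    (9,1)@(19, 3): e=[0,9,5] → #  [on edge]
    (10,1)@(21, 3): e=[0,11,3] → #  [on edge]
    (11,1)@(23, 3): e=[0,13,1] → #  [on edge]
  covered (7 px):
    · · · · · · · · · · · ·
    · · · · · # # # # # # #
    · · · · · · · · · · · ·
    · · · · · · · · · · · ·
    · · · · · · · · · · · ·
    · · · · · · · · · · · ·
    · · · · · · · · · · · ·
    · · · · · · · · · · · ·
T1:
  2·area = 40  (B↔C swapped to make it positive)
  edge (22, 0)→(6, 4): d=(-16,4) inclusive
  edge (6, 4)→(4, 2): d=(-2,-2) inclusive
  edge (4, 2)→(22, 0): d=(18,-2) inclusive
    (1,0)@(3, 1): e=[60,0,-20] → ·  [on edge]
    (6,0)@(13, 1): e=[20,20,0] → #  [on edge]
    (7,0)@(15, 1): e=[12,24,4] → #
    (8,0)@(17, 1): e=[4,28,8] → #
    (9,0)@(19, 1): e=[-4,32,12] → ·
    (2,1)@(5, 3): e=[20,0,20] → #  [on edge]
    (3,1)@(7, 3): e=[12,4,24] → #
    (4,1)@(9, 3): e=[4,8,28] → #
    (5,1)@(11, 3): e=[-4,12,32] → ·
    (6,1)@(13, 3): e=[-12,16,36] → ·
    (7,1)@(15, 3): e=[-20,20,40] → ·
    (8,1)@(17, 3): e=[-28,24,44] → ·
    (3,2)@(7, 5): e=[-20,0,60] → ·  [on edge]
    (4,3)@(9, 7): e=[-60,0,100] → ·  [on edge]
    (5,4)@(11, 9): e=[-100,0,140] → ·  [on edge]
    (6,5)@(13, 11): e=[-140,0,180] → ·  [on edge]
    (7,6)@(15, 13): e=[-180,0,220] → ·  [on edge]
    (8,7)@(17, 15): e=[-220,0,260] → ·  [on edge]
  covered (6 px):
    · · · · · · # # # · · ·
    · · # # # · · · · · · ·
    · · · · · · · · · · · ·
    · · · · · · · · · · · ·
    · · · · · · · · · · · ·
    · · · · · · · · · · · ·
    · · · · · · · · · · · ·
    · · · · · · · · · · · ·
T2:
  2·area = 48  (B↔C swapped to make it positive)
  edge (14, 6)→(20, 6): d=(6,0) inclusive
  edge (20, 6)→(2, 14): d=(-18,8) inclusive
  edge (2, 14)→(14, 6): d=(12,-8) inclusive
    (6,3)@(13, 7): e=[6,38,4] → #
    (7,3)@(15, 7): e=[6,22,20] → #
    (8,3)@(17, 7): e=[6,6,36] → #
    (9,3)@(19, 7): e=[6,-10,52] → ·
    (5,4)@(11, 9): e=[18,18,12] → #
    (7,4)@(15, 9): e=[18,-14,44] → ·
    (8,4)@(17, 9): e=[18,-30,60] → ·
    (3,5)@(7, 11): e=[30,14,4] → #
    (4,5)@(9, 11): e=[30,-2,20] → ·
    (5,5)@(11, 11): e=[30,-18,36] → ·
    (6,5)@(13, 11): e=[30,-34,52] → ·
    (3,6)@(7, 13): e=[42,-22,28] → ·
  covered (6 px):
    · · · · · · · · · · · ·
    · · · · · · · · · · · ·
    · · · · · · · · · · · ·
    · · · · · · # # # · · ·
    · · · · · # # · · · · ·
    · · · # · · · · · · · ·
    · · · · · · · · · · · ·
    · · · · · · · · · · · ·
T3:
  2·area = 149
  edge (15, 6)→(8, 15): d=(-7,9) inclusive
  edge (8, 15)→(0, 4): d=(-8,-11) inclusive
  edge (0, 4)→(15, 6): d=(15,2) inclusive
    (0,2)@(1, 5): e=[133,3,13] → #
    (1,2)@(3, 5): e=[115,25,9] → #
    (2,2)@(5, 5): e=[97,47,5] → #
    (3,2)@(7, 5): e=[79,69,1] → #
    (4,2)@(9, 5): e=[61,91,-3] → ·
    (0,3)@(1, 7): e=[119,-13,43] → ·
    (1,3)@(3, 7): e=[101,9,39] → #
    (4,3)@(9, 7): e=[47,75,27] → #
    (5,3)@(11, 7): e=[29,97,23] → #
    (6,3)@(13, 7): e=[11,119,19] → #
    (7,3)@(15, 7): e=[-7,141,15] → ·
    (1,4)@(3, 9): e=[87,-7,69] → ·
  covered (19 px):
    · · · · · · · · · · · ·
    · · · · · · · · · · · ·
    # # # # · · · · · · · ·
    · # # # # # # · · · · ·
    · · # # # # · · · · · ·
    · · · # # # · · · · · ·
    · · · # # · · · · · · ·
    · · · · · · · · · · · ·
T4:
  2·area = 26  (B↔C swapped to make it positive)
  edge (11, 11)→(5, 16): d=(-6,5) inclusive
  edge (5, 16)→(7, 10): d=(2,-6) inclusive
  edge (7, 10)→(11, 11): d=(4,1) inclusive
    (11,0)@(23, 1): e=[0,78,-52] → ·  [on edge]
    (1,4)@(3, 9): e=[52,-26,0] → ·  [on edge]
    (3,5)@(7, 11): e=[20,2,4] → #
    (4,5)@(9, 11): e=[10,14,2] → #
    (5,5)@(11, 11): e=[0,26,0] → #  [on edge]
    (6,5)@(13, 11): e=[-10,38,-2] → ·
    (3,6)@(7, 13): e=[8,6,12] → #
    (4,6)@(9, 13): e=[-2,18,10] → ·
    (5,6)@(11, 13): e=[-12,30,8] → ·
    (9,6)@(19, 13): e=[-52,78,0] → ·  [on edge]
    (3,7)@(7, 15): e=[-4,10,20] → ·
  covered (4 px):
    · · · · · · · · · · · ·
    · · · · · · · · · · · ·
    · · · · · · · · · · · ·
    · · · · · · · · · · · ·
    · · · · · · · · · · · ·
    · · · # # # · · · · · ·
    · · · # · · · · · · · ·
    · · · · · · · · · · · ·

Z-buffer (winner per pixel, '.' = empty):
  . . . . . . 1 1 1 . . .
  . . 1 1 1 0 0 0 0 0 0 0
  3 3 3 3 . . . . . . . .
  . 3 3 3 3 3 3 2 2 . . .
  . . 3 3 3 3 2 . . . . .
  . . . 3 3 3 . . . . . .
  . . . 3 3 . . . . . . .
  . . . . . . . . . . . .

Answer: 3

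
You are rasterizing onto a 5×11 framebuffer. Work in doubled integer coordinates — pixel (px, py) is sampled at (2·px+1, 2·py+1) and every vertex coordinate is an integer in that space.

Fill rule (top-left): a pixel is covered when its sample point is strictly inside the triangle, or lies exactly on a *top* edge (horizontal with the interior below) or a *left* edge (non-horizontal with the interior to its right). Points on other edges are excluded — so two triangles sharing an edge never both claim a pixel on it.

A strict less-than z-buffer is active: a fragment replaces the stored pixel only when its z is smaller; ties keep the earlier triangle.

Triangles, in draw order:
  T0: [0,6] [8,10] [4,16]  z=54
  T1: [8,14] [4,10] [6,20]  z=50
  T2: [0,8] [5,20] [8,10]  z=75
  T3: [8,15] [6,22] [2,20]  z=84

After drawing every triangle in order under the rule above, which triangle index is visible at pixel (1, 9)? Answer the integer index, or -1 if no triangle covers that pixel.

T0:
  2·area = 64
  edge (0, 6)→(8, 10): d=(8,4) right/bottom  bias=-1
  edge (8, 10)→(4, 16): d=(-4,6) right/bottom  bias=-1
  edge (4, 16)→(0, 6): d=(-4,-10) top-left  bias=+0
    (0,3)@(1, 7): e=[4,54,6] → █
    (1,3)@(3, 7): e=[-4,42,26] → ·
    (0,4)@(1, 9): e=[20,46,-2] → ·
    (1,4)@(3, 9): e=[12,34,18] → █
    (2,4)@(5, 9): e=[4,22,38] → █
    (3,4)@(7, 9): e=[-4,10,58] → ·
    (1,5)@(3, 11): e=[28,26,10] → █
    (3,5)@(7, 11): e=[12,2,50] → █
    (4,5)@(9, 11): e=[4,-10,70] → ·
    (1,6)@(3, 13): e=[44,18,2] → █
    (3,6)@(7, 13): e=[28,-6,42] → ·
    (1,7)@(3, 15): e=[60,10,-6] → ·
  covered (8 px):
    · · · · ·
    · · · · ·
    · · · · ·
    █ · · · ·
    · █ █ · ·
    · █ █ █ ·
    · █ █ · ·
    · · · · ·
    · · · · ·
    · · · · ·
    · · · · ·
T1:
  2·area = 32  (B↔C swapped to make it positive)
  edge (8, 14)→(6, 20): d=(-2,6) right/bottom  bias=-1
  edge (6, 20)→(4, 10): d=(-2,-10) top-left  bias=+0
  edge (4, 10)→(8, 14): d=(4,4) right/bottom  bias=-1
    (1,2)@(3, 5): e=[48,0,-16] → ·  [on edge]
    (0,3)@(1, 7): e=[56,-24,0] → ·  [on edge]
    (1,4)@(3, 9): e=[40,-8,0] → ·  [on edge]
    (2,5)@(5, 11): e=[24,8,0] → ·  [on edge]
    (4,5)@(9, 11): e=[0,48,-16] → ·  [on edge]
    (2,6)@(5, 13): e=[20,4,8] → █
    (3,6)@(7, 13): e=[8,24,0] → ·  [on edge]
    (2,7)@(5, 15): e=[16,0,16] → █  [on edge]
    (3,7)@(7, 15): e=[4,20,8] → █
    (4,7)@(9, 15): e=[-8,40,0] → ·  [on edge]
    (2,8)@(5, 17): e=[12,-4,24] → ·
    (3,8)@(7, 17): e=[0,16,16] → ·  [on edge]
  covered (3 px):
    · · · · ·
    · · · · ·
    · · · · ·
    · · · · ·
    · · · · ·
    · · · · ·
    · · █ · ·
    · · █ █ ·
    · · · · ·
    · · · · ·
    · · · · ·
T2:
  2·area = 86  (B↔C swapped to make it positive)
  edge (0, 8)→(8, 10): d=(8,2) right/bottom  bias=-1
  edge (8, 10)→(5, 20): d=(-3,10) right/bottom  bias=-1
  edge (5, 20)→(0, 8): d=(-5,-12) top-left  bias=+0
    (0,4)@(1, 9): e=[6,73,7] → █
    (1,4)@(3, 9): e=[2,53,31] → █
    (2,4)@(5, 9): e=[-2,33,55] → ·
    (0,5)@(1, 11): e=[22,67,-3] → ·
    (1,5)@(3, 11): e=[18,47,21] → █
    (2,5)@(5, 11): e=[14,27,45] → █
    (3,5)@(7, 11): e=[10,7,69] → █
    (4,5)@(9, 11): e=[6,-13,93] → ·
    (1,6)@(3, 13): e=[34,41,11] → █
    (4,6)@(9, 13): e=[22,-19,83] → ·
    (1,7)@(3, 15): e=[50,35,1] → █
    (3,7)@(7, 15): e=[42,-5,49] → ·
  covered (12 px):
    · · · · ·
    · · · · ·
    · · · · ·
    · · · · ·
    █ █ · · ·
    · █ █ █ ·
    · █ █ █ ·
    · █ █ · ·
    · · █ · ·
    · · █ · ·
    · · · · ·
T3:
  2·area = 32
  edge (8, 15)→(6, 22): d=(-2,7) right/bottom  bias=-1
  edge (6, 22)→(2, 20): d=(-4,-2) top-left  bias=+0
  edge (2, 20)→(8, 15): d=(6,-5) top-left  bias=+0
    (3,8)@(7, 17): e=[3,22,7] → █
    (4,8)@(9, 17): e=[-11,26,17] → ·
    (2,9)@(5, 19): e=[13,10,9] → █
    (3,9)@(7, 19): e=[-1,14,19] → ·
    (2,10)@(5, 21): e=[9,2,21] → █
    (3,10)@(7, 21): e=[-5,6,31] → ·
  covered (3 px):
    · · · · ·
    · · · · ·
    · · · · ·
    · · · · ·
    · · · · ·
    · · · · ·
    · · · · ·
    · · · · ·
    · · · █ ·
    · · █ · ·
    · · █ · ·

Z-buffer (winner per pixel, '.' = empty):
  . . . . .
  . . . . .
  . . . . .
  0 . . . .
  2 0 0 . .
  . 0 0 0 .
  . 0 1 2 .
  . 2 1 1 .
  . . 2 3 .
  . . 2 . .
  . . 3 . .

Final: -1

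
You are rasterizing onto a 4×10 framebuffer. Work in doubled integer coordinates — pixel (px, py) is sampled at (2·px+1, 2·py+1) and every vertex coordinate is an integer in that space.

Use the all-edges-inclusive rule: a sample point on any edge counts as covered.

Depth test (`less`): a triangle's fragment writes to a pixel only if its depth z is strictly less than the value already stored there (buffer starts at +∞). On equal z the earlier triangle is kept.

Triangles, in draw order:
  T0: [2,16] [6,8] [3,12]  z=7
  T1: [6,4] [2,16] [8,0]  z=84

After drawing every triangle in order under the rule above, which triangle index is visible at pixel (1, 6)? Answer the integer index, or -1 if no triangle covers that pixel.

T0:
  2·area = 8  (B↔C swapped to make it positive)
  edge (2, 16)→(3, 12): d=(1,-4) inclusive
  edge (3, 12)→(6, 8): d=(3,-4) inclusive
  edge (6, 8)→(2, 16): d=(-4,8) inclusive
    (1,6)@(3, 13): e=[1,3,4] → █
    (2,6)@(5, 13): e=[9,11,-12] → ·
    (1,7)@(3, 15): e=[3,9,-4] → ·
  covered (1 px):
    · · · ·
    · · · ·
    · · · ·
    · · · ·
    · · · ·
    · · · ·
    · █ · ·
    · · · ·
    · · · ·
    · · · ·
T1:
  2·area = 8  (B↔C swapped to make it positive)
  edge (6, 4)→(8, 0): d=(2,-4) inclusive
  edge (8, 0)→(2, 16): d=(-6,16) inclusive
  edge (2, 16)→(6, 4): d=(4,-12) inclusive
    (3,0)@(7, 1): e=[-2,10,0] → ·  [on edge]
    (2,3)@(5, 7): e=[2,6,0] → █  [on edge]
    (3,3)@(7, 7): e=[10,-26,24] → ·
    (2,4)@(5, 9): e=[6,-6,8] → ·
    (1,6)@(3, 13): e=[6,2,0] → █  [on edge]
    (2,6)@(5, 13): e=[14,-30,24] → ·
    (1,7)@(3, 15): e=[10,-10,8] → ·
    (0,9)@(1, 19): e=[10,-2,0] → ·  [on edge]
  covered (2 px):
    · · · ·
    · · · ·
    · · · ·
    · · █ ·
    · · · ·
    · · · ·
    · █ · ·
    · · · ·
    · · · ·
    · · · ·

Z-buffer (winner per pixel, '.' = empty):
  . . . .
  . . . .
  . . . .
  . . 1 .
  . . . .
  . . . .
  . 0 . .
  . . . .
  . . . .
  . . . .

Final: 0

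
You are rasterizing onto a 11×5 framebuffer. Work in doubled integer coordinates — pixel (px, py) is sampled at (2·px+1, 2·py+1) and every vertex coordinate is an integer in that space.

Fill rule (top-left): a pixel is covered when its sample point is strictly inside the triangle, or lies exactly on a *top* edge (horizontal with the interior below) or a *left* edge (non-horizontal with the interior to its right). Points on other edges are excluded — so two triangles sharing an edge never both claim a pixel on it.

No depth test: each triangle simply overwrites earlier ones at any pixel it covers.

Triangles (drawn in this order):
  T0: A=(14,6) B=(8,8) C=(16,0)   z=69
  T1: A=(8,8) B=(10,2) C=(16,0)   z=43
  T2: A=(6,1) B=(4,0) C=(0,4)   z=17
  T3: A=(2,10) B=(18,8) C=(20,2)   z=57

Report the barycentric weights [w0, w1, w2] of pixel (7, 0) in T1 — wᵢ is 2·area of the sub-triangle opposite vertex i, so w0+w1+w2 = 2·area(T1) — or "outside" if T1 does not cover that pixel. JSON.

T0:
  2·area = 32
  edge (14, 6)→(8, 8): d=(-6,2) right/bottom  bias=-1
  edge (8, 8)→(16, 0): d=(8,-8) top-left  bias=+0
  edge (16, 0)→(14, 6): d=(-2,6) right/bottom  bias=-1
    (7,0)@(15, 1): e=[28,0,4] → X  [on edge]
    (8,0)@(17, 1): e=[24,16,-8] → .
    (6,1)@(13, 3): e=[20,0,12] → X  [on edge]
    (7,1)@(15, 3): e=[16,16,0] → .  [on edge]
    (5,2)@(11, 5): e=[12,0,20] → X  [on edge]
    (7,2)@(15, 5): e=[4,32,-4] → .
    (8,2)@(17, 5): e=[0,48,-16] → .  [on edge]
    (4,3)@(9, 7): e=[4,0,28] → X  [on edge]
    (5,3)@(11, 7): e=[0,16,16] → .  [on edge]
    (6,3)@(13, 7): e=[-4,32,4] → .
    (2,4)@(5, 9): e=[0,-16,48] → .  [on edge]
    (3,4)@(7, 9): e=[-4,0,36] → .  [on edge]
    (6,4)@(13, 9): e=[-16,48,0] → .  [on edge]
  covered (5 px):
    . . . . . . . X . . .
    . . . . . . X . . . .
    . . . . . X X . . . .
    . . . . X . . . . . .
    . . . . . . . . . . .
T1:
  2·area = 32
  edge (8, 8)→(10, 2): d=(2,-6) top-left  bias=+0
  edge (10, 2)→(16, 0): d=(6,-2) top-left  bias=+0
  edge (16, 0)→(8, 8): d=(-8,8) right/bottom  bias=-1
    (6,0)@(13, 1): e=[16,0,16] → X  [on edge]
    (7,0)@(15, 1): e=[28,4,0] → .  [on edge]
    (3,1)@(7, 3): e=[-16,0,48] → .  [on edge]
    (5,1)@(11, 3): e=[8,8,16] → X
    (6,1)@(13, 3): e=[20,12,0] → .  [on edge]
    (0,2)@(1, 5): e=[-48,0,80] → .  [on edge]
    (4,2)@(9, 5): e=[0,16,16] → X  [on edge]
    (5,2)@(11, 5): e=[12,20,0] → .  [on edge]
    (4,3)@(9, 7): e=[4,28,0] → .  [on edge]
    (3,4)@(7, 9): e=[-4,36,0] → .  [on edge]
  covered (3 px):
    . . . . . . X . . . .
    . . . . . X . . . . .
    . . . . X . . . . . .
    . . . . . . . . . . .
    . . . . . . . . . . .
T2:
  2·area = 12  (B↔C swapped to make it positive)
  edge (6, 1)→(0, 4): d=(-6,3) right/bottom  bias=-1
  edge (0, 4)→(4, 0): d=(4,-4) top-left  bias=+0
  edge (4, 0)→(6, 1): d=(2,1) right/bottom  bias=-1
    (1,0)@(3, 1): e=[9,0,3] → X  [on edge]
    (2,0)@(5, 1): e=[3,8,1] → X
    (3,0)@(7, 1): e=[-3,16,-1] → .
    (0,1)@(1, 3): e=[3,0,9] → X  [on edge]
    (1,1)@(3, 3): e=[-3,8,7] → .
    (2,1)@(5, 3): e=[-9,16,5] → .
    (0,2)@(1, 5): e=[-9,8,13] → .
  covered (3 px):
    . X X . . . . . . . .
    X . . . . . . . . . .
    . . . . . . . . . . .
    . . . . . . . . . . .
    . . . . . . . . . . .
T3:
  2·area = 92  (B↔C swapped to make it positive)
  edge (2, 10)→(20, 2): d=(18,-8) top-left  bias=+0
  edge (20, 2)→(18, 8): d=(-2,6) right/bottom  bias=-1
  edge (18, 8)→(2, 10): d=(-16,2) right/bottom  bias=-1
    (9,1)@(19, 3): e=[10,4,78] → X
    (10,1)@(21, 3): e=[26,-8,74] → .
    (7,2)@(15, 5): e=[14,24,54] → X
    (8,2)@(17, 5): e=[30,12,50] → X
    (9,2)@(19, 5): e=[46,0,46] → .  [on edge]
    (4,3)@(9, 7): e=[2,56,34] → X
    (5,3)@(11, 7): e=[18,44,30] → X
    (6,3)@(13, 7): e=[34,32,26] → X
    (9,3)@(19, 7): e=[82,-4,14] → .
    (2,4)@(5, 9): e=[6,76,10] → X
    (3,4)@(7, 9): e=[22,64,6] → X
    (5,4)@(11, 9): e=[54,40,-2] → .
  covered (11 px):
    . . . . . . . . . . .
    . . . . . . . . . X .
    . . . . . . . X X . .
    . . . . X X X X X . .
    . . X X X . . . . . .

Final: "outside"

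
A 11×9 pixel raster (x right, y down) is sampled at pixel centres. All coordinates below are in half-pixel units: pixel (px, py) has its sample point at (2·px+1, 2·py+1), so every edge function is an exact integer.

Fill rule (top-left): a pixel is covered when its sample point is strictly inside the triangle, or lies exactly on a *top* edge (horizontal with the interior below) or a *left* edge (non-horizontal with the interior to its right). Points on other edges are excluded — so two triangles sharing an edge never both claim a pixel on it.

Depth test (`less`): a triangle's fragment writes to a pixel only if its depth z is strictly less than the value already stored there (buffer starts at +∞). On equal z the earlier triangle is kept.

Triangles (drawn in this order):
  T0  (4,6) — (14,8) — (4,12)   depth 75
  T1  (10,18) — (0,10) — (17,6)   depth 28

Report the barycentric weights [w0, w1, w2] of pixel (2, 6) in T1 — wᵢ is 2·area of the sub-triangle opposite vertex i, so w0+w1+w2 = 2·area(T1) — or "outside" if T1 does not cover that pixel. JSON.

T0:
  2·area = 60
  edge (4, 6)→(14, 8): d=(10,2) right/bottom  bias=-1
  edge (14, 8)→(4, 12): d=(-10,4) right/bottom  bias=-1
  edge (4, 12)→(4, 6): d=(0,-6) top-left  bias=+0
    (2,3)@(5, 7): e=[8,46,6] → X
    (3,3)@(7, 7): e=[4,38,18] → X
    (4,3)@(9, 7): e=[0,30,30] → .  [on edge]
    (2,4)@(5, 9): e=[28,26,6] → X
    (4,4)@(9, 9): e=[20,10,30] → X
    (5,4)@(11, 9): e=[16,2,42] → X
    (6,4)@(13, 9): e=[12,-6,54] → .
    (9,4)@(19, 9): e=[0,-30,90] → .  [on edge]
    (2,5)@(5, 11): e=[48,6,6] → X
    (3,5)@(7, 11): e=[44,-2,18] → .
    (4,5)@(9, 11): e=[40,-10,30] → .
    (5,5)@(11, 11): e=[36,-18,42] → .
  covered (7 px):
    . . . . . . . . . . .
    . . . . . . . . . . .
    . . . . . . . . . . .
    . . X X . . . . . . .
    . . X X X X . . . . .
    . . X . . . . . . . .
    . . . . . . . . . . .
    . . . . . . . . . . .
    . . . . . . . . . . .
T1:
  2·area = 176
  edge (10, 18)→(0, 10): d=(-10,-8) top-left  bias=+0
  edge (0, 10)→(17, 6): d=(17,-4) top-left  bias=+0
  edge (17, 6)→(10, 18): d=(-7,12) right/bottom  bias=-1
    (6,3)@(13, 7): e=[134,1,41] → X
    (7,3)@(15, 7): e=[150,9,17] → X
    (8,3)@(17, 7): e=[166,17,-7] → .
    (2,4)@(5, 9): e=[50,3,123] → X
    (3,4)@(7, 9): e=[66,11,99] → X
    (4,4)@(9, 9): e=[82,19,75] → X
    (5,4)@(11, 9): e=[98,27,51] → X
    (8,4)@(17, 9): e=[146,51,-21] → .
    (1,5)@(3, 11): e=[14,29,133] → X
    (7,5)@(15, 11): e=[110,77,-11] → .
    (1,6)@(3, 13): e=[-6,63,119] → .
    (2,6)@(5, 13): e=[10,71,95] → X
  covered (22 px):
    . . . . . . . . . . .
    . . . . . . . . . . .
    . . . . . . . . . . .
    . . . . . . X X . . .
    . . X X X X X X . . .
    . X X X X X X . . . .
    . . X X X X . . . . .
    . . . X X X . . . . .
    . . . . X . . . . . .

Result: [71,95,10]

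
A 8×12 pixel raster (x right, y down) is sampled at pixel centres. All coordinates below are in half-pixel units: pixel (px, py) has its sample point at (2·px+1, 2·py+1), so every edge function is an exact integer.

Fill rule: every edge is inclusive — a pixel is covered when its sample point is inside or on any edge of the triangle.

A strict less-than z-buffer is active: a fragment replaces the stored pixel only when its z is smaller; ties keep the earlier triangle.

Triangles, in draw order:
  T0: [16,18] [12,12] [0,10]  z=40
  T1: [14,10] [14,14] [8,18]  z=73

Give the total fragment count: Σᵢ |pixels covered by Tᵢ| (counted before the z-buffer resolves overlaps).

T0:
  2·area = 64  (B↔C swapped to make it positive)
  edge (16, 18)→(0, 10): d=(-16,-8) inclusive
  edge (0, 10)→(12, 12): d=(12,2) inclusive
  edge (12, 12)→(16, 18): d=(4,6) inclusive
    (1,5)@(3, 11): e=[8,6,50] → X
    (2,5)@(5, 11): e=[24,2,38] → X
    (3,5)@(7, 11): e=[40,-2,26] → .
    (1,6)@(3, 13): e=[-24,30,58] → .
    (2,6)@(5, 13): e=[-8,26,46] → .
    (3,6)@(7, 13): e=[8,22,34] → X
    (4,6)@(9, 13): e=[24,18,22] → X
    (5,6)@(11, 13): e=[40,14,10] → X
    (6,6)@(13, 13): e=[56,10,-2] → .
    (3,7)@(7, 15): e=[-24,46,42] → .
    (4,7)@(9, 15): e=[-8,42,30] → .
    (5,7)@(11, 15): e=[8,38,18] → X
  covered (8 px):
    . . . . . . . .
    . . . . . . . .
    . . . . . . . .
    . . . . . . . .
    . . . . . . . .
    . X X . . . . .
    . . . X X X . .
    . . . . . X X .
    . . . . . . . X
    . . . . . . . .
    . . . . . . . .
    . . . . . . . .
T1:
  2·area = 24
  edge (14, 10)→(14, 14): d=(0,4) inclusive
  edge (14, 14)→(8, 18): d=(-6,4) inclusive
  edge (8, 18)→(14, 10): d=(6,-8) inclusive
    (6,6)@(13, 13): e=[4,10,10] → X
    (7,6)@(15, 13): e=[-4,2,26] → .
    (5,7)@(11, 15): e=[12,6,6] → X
    (6,7)@(13, 15): e=[4,-2,22] → .
    (4,8)@(9, 17): e=[20,2,2] → X
    (5,8)@(11, 17): e=[12,-6,18] → .
    (4,9)@(9, 19): e=[20,-10,14] → .
  covered (3 px):
    . . . . . . . .
    . . . . . . . .
    . . . . . . . .
    . . . . . . . .
    . . . . . . . .
    . . . . . . . .
    . . . . . . X .
    . . . . . X . .
    . . . . X . . .
    . . . . . . . .
    . . . . . . . .
    . . . . . . . .

Result: 11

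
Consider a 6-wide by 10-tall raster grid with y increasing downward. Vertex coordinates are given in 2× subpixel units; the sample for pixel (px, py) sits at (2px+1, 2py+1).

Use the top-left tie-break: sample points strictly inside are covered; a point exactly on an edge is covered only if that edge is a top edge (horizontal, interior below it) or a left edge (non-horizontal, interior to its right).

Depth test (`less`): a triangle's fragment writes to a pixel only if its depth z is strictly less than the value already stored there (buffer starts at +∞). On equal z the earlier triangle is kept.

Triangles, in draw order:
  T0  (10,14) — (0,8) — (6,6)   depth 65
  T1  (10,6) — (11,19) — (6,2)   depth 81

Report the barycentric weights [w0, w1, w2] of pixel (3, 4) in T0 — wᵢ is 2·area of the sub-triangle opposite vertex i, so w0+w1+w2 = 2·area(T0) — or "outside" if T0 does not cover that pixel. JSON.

T0:
  2·area = 56
  edge (10, 14)→(0, 8): d=(-10,-6) top-left  bias=+0
  edge (0, 8)→(6, 6): d=(6,-2) top-left  bias=+0
  edge (6, 6)→(10, 14): d=(4,8) right/bottom  bias=-1
    (4,2)@(9, 5): e=[84,0,-28] → ·  [on edge]
    (1,3)@(3, 7): e=[28,0,28] → #  [on edge]
    (2,3)@(5, 7): e=[40,4,12] → #
    (3,3)@(7, 7): e=[52,8,-4] → ·
    (1,4)@(3, 9): e=[8,12,36] → #
    (3,4)@(7, 9): e=[32,20,4] → #
    (4,4)@(9, 9): e=[44,24,-12] → ·
    (1,5)@(3, 11): e=[-12,24,44] → ·
    (2,5)@(5, 11): e=[0,28,28] → #  [on edge]
    (4,5)@(9, 11): e=[24,36,-4] → ·
    (2,6)@(5, 13): e=[-20,40,36] → ·
    (3,6)@(7, 13): e=[-8,44,20] → ·
  covered (8 px):
    · · · · · ·
    · · · · · ·
    · · · · · ·
    · # # · · ·
    · # # # · ·
    · · # # · ·
    · · · · # ·
    · · · · · ·
    · · · · · ·
    · · · · · ·
T1:
  2·area = 48
  edge (10, 6)→(11, 19): d=(1,13) right/bottom  bias=-1
  edge (11, 19)→(6, 2): d=(-5,-17) top-left  bias=+0
  edge (6, 2)→(10, 6): d=(4,4) right/bottom  bias=-1
    (2,0)@(5, 1): e=[60,-12,0] → ·  [on edge]
    (3,1)@(7, 3): e=[36,12,0] → ·  [on edge]
    (3,2)@(7, 5): e=[38,2,8] → #
    (4,2)@(9, 5): e=[12,36,0] → ·  [on edge]
    (3,3)@(7, 7): e=[40,-8,16] → ·
    (4,3)@(9, 7): e=[14,26,8] → #
    (5,3)@(11, 7): e=[-12,60,0] → ·  [on edge]
    (4,4)@(9, 9): e=[16,16,16] → #
    (5,4)@(11, 9): e=[-10,50,8] → ·
    (4,5)@(9, 11): e=[18,6,24] → #
    (5,5)@(11, 11): e=[-8,40,16] → ·
    (4,6)@(9, 13): e=[20,-4,32] → ·
    (5,9)@(11, 19): e=[0,0,48] → ·  [on edge]
  covered (4 px):
    · · · · · ·
    · · · · · ·
    · · · # · ·
    · · · · # ·
    · · · · # ·
    · · · · # ·
    · · · · · ·
    · · · · · ·
    · · · · · ·
    · · · · · ·

Answer: [20,4,32]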